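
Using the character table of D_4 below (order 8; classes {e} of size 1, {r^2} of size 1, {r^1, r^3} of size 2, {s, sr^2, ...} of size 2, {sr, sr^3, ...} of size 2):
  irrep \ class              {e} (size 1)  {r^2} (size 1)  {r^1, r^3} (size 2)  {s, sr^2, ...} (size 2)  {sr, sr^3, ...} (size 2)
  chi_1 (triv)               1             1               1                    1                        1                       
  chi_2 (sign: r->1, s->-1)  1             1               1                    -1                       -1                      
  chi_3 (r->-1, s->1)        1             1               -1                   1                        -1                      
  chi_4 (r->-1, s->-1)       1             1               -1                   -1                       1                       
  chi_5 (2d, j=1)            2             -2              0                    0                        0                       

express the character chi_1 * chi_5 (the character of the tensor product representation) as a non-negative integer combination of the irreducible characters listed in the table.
chi_1 tensor chi_5 = chi_5 (all other irreducibles have multiplicity 0).

Working: The character of a tensor product is the pointwise product (chi_1 * chi_5)(C) = chi_1(C) * chi_5(C):
  {e}: (1)*(2), {r^2}: (1)*(-2), {r^1, r^3}: (1)*(0), {s, sr^2, ...}: (1)*(0), {sr, sr^3, ...}: (1)*(0)
so (chi_1 * chi_5) takes values
  {e} -> 2, {r^2} -> -2, {r^1, r^3} -> 0, {s, sr^2, ...} -> 0, {sr, sr^3, ...} -> 0.
Now take the inner product of this character with each irreducible chi from the table, <chi_1*chi_5, chi> = (1/8) sum_C |C| (chi_1*chi_5)(C) conj(chi(C)):
  <chi_1*chi_5, chi_1> = (1/8)[1*(2)*conj(1) + 1*(-2)*conj(1) + 2*(0)*conj(1) + 2*(0)*conj(1) + 2*(0)*conj(1)]
      = (1/8)[(2) + (-2) + (0) + (0) + (0)] = 0/8 = 0
  <chi_1*chi_5, chi_2> = (1/8)[1*(2)*conj(1) + 1*(-2)*conj(1) + 2*(0)*conj(1) + 2*(0)*conj(-1) + 2*(0)*conj(-1)]
      = (1/8)[(2) + (-2) + (0) + (0) + (0)] = 0/8 = 0
  <chi_1*chi_5, chi_3> = (1/8)[1*(2)*conj(1) + 1*(-2)*conj(1) + 2*(0)*conj(-1) + 2*(0)*conj(1) + 2*(0)*conj(-1)]
      = (1/8)[(2) + (-2) + (0) + (0) + (0)] = 0/8 = 0
  <chi_1*chi_5, chi_4> = (1/8)[1*(2)*conj(1) + 1*(-2)*conj(1) + 2*(0)*conj(-1) + 2*(0)*conj(-1) + 2*(0)*conj(1)]
      = (1/8)[(2) + (-2) + (0) + (0) + (0)] = 0/8 = 0
  <chi_1*chi_5, chi_5> = (1/8)[1*(2)*conj(2) + 1*(-2)*conj(-2) + 2*(0)*conj(0) + 2*(0)*conj(0) + 2*(0)*conj(0)]
      = (1/8)[(4) + (4) + (0) + (0) + (0)] = 8/8 = 1
Hence the multiplicities are chi_5: 1. Dimension check: dim(chi_1)*dim(chi_5) = 1*2 = 2 and sum (mult * dim) = 1*2 = 2.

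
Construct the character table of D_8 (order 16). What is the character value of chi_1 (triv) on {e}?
Conjugacy classes: {e} of size 1, {r^4} of size 1, {r^1, r^7} of size 2, {r^2, r^6} of size 2, {r^3, r^5} of size 2, {s, sr^2, ...} of size 4, {sr, sr^3, ...} of size 4.
Character table:
  irrep \ class              {e} (size 1)  {r^4} (size 1)  {r^1, r^7} (size 2)  {r^2, r^6} (size 2)  {r^3, r^5} (size 2)  {s, sr^2, ...} (size 4)  {sr, sr^3, ...} (size 4)
  chi_1 (triv)               1             1               1                    1                    1                    1                        1                       
  chi_2 (sign: r->1, s->-1)  1             1               1                    1                    1                    -1                       -1                      
  chi_3 (r->-1, s->1)        1             1               -1                   1                    -1                   1                        -1                      
  chi_4 (r->-1, s->-1)       1             1               -1                   1                    -1                   -1                       1                       
  chi_5 (2d, j=1)            2             -2              sqrt(2)              0                    -sqrt(2)             0                        0                       
  chi_6 (2d, j=2)            2             2               0                    -2                   0                    0                        0                       
  chi_7 (2d, j=3)            2             -2              -sqrt(2)             0                    sqrt(2)              0                        0                       

Spot check: chi_1 (triv) on {e} = 1.

Argument: D_8 has order 2*8 = 16 with 7 conjugacy classes, hence 7 irreducibles. Sum of squared dims 1 + 1 + 1 + 1 + 4 + 4 + 4 = 16 = |G|. Linear characters come from the abelianisation; the 2-dimensional irreps have character r^k -> 2*cos(2*pi*j*k/8), reflections -> 0.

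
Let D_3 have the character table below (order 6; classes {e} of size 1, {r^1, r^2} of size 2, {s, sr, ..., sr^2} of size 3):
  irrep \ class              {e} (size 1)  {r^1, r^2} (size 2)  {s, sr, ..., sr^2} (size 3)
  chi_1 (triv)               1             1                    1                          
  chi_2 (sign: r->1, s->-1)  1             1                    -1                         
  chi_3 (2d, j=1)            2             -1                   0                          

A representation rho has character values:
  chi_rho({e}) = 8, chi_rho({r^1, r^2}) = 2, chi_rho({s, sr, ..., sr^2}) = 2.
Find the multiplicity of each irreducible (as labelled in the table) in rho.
Multiplicities: chi_1: 3, chi_2: 1, chi_3: 2.

Solution. Use <chi_rho, chi> = (1/|G|) sum_C |C| * chi_rho(C) * conj(chi(C)) with |G| = 6 for each irreducible chi in the table:
  <chi_rho, chi_1> = (1/6)[1*(8)*conj(1) + 2*(2)*conj(1) + 3*(2)*conj(1)]
      = (1/6)[(8) + (4) + (6)] = 18/6 = 3
  <chi_rho, chi_2> = (1/6)[1*(8)*conj(1) + 2*(2)*conj(1) + 3*(2)*conj(-1)]
      = (1/6)[(8) + (4) + (-6)] = 6/6 = 1
  <chi_rho, chi_3> = (1/6)[1*(8)*conj(2) + 2*(2)*conj(-1) + 3*(2)*conj(0)]
      = (1/6)[(16) + (-4) + (0)] = 12/6 = 2
Dimension check: dim(rho) = sum (mult * dim) = 3*1 + 1*1 + 2*2 = 8 = chi_rho(e) = 8.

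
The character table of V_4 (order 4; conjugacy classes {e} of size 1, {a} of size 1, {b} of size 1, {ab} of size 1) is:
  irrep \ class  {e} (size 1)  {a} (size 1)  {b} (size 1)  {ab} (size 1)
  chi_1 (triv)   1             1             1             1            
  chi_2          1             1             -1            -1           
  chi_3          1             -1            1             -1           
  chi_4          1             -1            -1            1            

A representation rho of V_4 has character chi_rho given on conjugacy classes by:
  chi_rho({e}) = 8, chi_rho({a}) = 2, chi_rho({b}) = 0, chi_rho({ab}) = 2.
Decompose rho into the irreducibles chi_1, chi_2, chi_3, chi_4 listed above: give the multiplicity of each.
Multiplicities: chi_1: 3, chi_2: 2, chi_3: 1, chi_4: 2.

Argument: Use <chi_rho, chi> = (1/|G|) sum_C |C| * chi_rho(C) * conj(chi(C)) with |G| = 4 for each irreducible chi in the table:
  <chi_rho, chi_1> = (1/4)[1*(8)*conj(1) + 1*(2)*conj(1) + 1*(0)*conj(1) + 1*(2)*conj(1)]
      = (1/4)[(8) + (2) + (0) + (2)] = 12/4 = 3
  <chi_rho, chi_2> = (1/4)[1*(8)*conj(1) + 1*(2)*conj(1) + 1*(0)*conj(-1) + 1*(2)*conj(-1)]
      = (1/4)[(8) + (2) + (0) + (-2)] = 8/4 = 2
  <chi_rho, chi_3> = (1/4)[1*(8)*conj(1) + 1*(2)*conj(-1) + 1*(0)*conj(1) + 1*(2)*conj(-1)]
      = (1/4)[(8) + (-2) + (0) + (-2)] = 4/4 = 1
  <chi_rho, chi_4> = (1/4)[1*(8)*conj(1) + 1*(2)*conj(-1) + 1*(0)*conj(-1) + 1*(2)*conj(1)]
      = (1/4)[(8) + (-2) + (0) + (2)] = 8/4 = 2
Dimension check: dim(rho) = sum (mult * dim) = 3*1 + 2*1 + 1*1 + 2*1 = 8 = chi_rho(e) = 8.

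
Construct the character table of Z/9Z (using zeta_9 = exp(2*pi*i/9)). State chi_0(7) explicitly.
Character table of Z/9Z (irreps indexed chi_0,...,chi_8 with chi_k(m) = zeta_9^(k*m), zeta_9 = exp(2*pi*i/9)):
  irrep \ class  {0} (size 1)  {1} (size 1)    {2} (size 1)    {3} (size 1)    {4} (size 1)    {5} (size 1)    {6} (size 1)    {7} (size 1)    {8} (size 1)  
  chi_0          1             1               1               1               1               1               1               1               1             
  chi_1          1             exp(2*I*pi/9)   exp(4*I*pi/9)   exp(2*I*pi/3)   exp(8*I*pi/9)   exp(-8*I*pi/9)  exp(-2*I*pi/3)  exp(-4*I*pi/9)  exp(-2*I*pi/9)
  chi_2          1             exp(4*I*pi/9)   exp(8*I*pi/9)   exp(-2*I*pi/3)  exp(-2*I*pi/9)  exp(2*I*pi/9)   exp(2*I*pi/3)   exp(-8*I*pi/9)  exp(-4*I*pi/9)
  chi_3          1             exp(2*I*pi/3)   exp(-2*I*pi/3)  1               exp(2*I*pi/3)   exp(-2*I*pi/3)  1               exp(2*I*pi/3)   exp(-2*I*pi/3)
  chi_4          1             exp(8*I*pi/9)   exp(-2*I*pi/9)  exp(2*I*pi/3)   exp(-4*I*pi/9)  exp(4*I*pi/9)   exp(-2*I*pi/3)  exp(2*I*pi/9)   exp(-8*I*pi/9)
  chi_5          1             exp(-8*I*pi/9)  exp(2*I*pi/9)   exp(-2*I*pi/3)  exp(4*I*pi/9)   exp(-4*I*pi/9)  exp(2*I*pi/3)   exp(-2*I*pi/9)  exp(8*I*pi/9) 
  chi_6          1             exp(-2*I*pi/3)  exp(2*I*pi/3)   1               exp(-2*I*pi/3)  exp(2*I*pi/3)   1               exp(-2*I*pi/3)  exp(2*I*pi/3) 
  chi_7          1             exp(-4*I*pi/9)  exp(-8*I*pi/9)  exp(2*I*pi/3)   exp(2*I*pi/9)   exp(-2*I*pi/9)  exp(-2*I*pi/3)  exp(8*I*pi/9)   exp(4*I*pi/9) 
  chi_8          1             exp(-2*I*pi/9)  exp(-4*I*pi/9)  exp(-2*I*pi/3)  exp(-8*I*pi/9)  exp(8*I*pi/9)   exp(2*I*pi/3)   exp(4*I*pi/9)   exp(2*I*pi/9) 

Spot check: chi_0(7) = zeta_9^(0*7) = zeta_9^0 = 1.

Why: Z/9Z is abelian, so all 9 irreducible complex representations are 1-dimensional. They are given by chi_k(m) = zeta_9^(k*m) for k = 0,...,8. Row orthogonality: sum_m chi_k(m) conj(chi_l(m)) = 9 * [k = l].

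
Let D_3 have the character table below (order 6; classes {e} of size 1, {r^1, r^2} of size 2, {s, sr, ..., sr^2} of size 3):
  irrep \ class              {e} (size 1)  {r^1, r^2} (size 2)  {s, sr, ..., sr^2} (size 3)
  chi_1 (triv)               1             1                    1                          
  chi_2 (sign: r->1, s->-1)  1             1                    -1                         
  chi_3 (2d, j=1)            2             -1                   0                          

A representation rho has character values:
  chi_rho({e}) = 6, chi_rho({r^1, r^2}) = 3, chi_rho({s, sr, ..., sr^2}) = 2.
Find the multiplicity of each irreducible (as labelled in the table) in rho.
Multiplicities: chi_1: 3, chi_2: 1, chi_3: 1.

Derivation: Use <chi_rho, chi> = (1/|G|) sum_C |C| * chi_rho(C) * conj(chi(C)) with |G| = 6 for each irreducible chi in the table:
  <chi_rho, chi_1> = (1/6)[1*(6)*conj(1) + 2*(3)*conj(1) + 3*(2)*conj(1)]
      = (1/6)[(6) + (6) + (6)] = 18/6 = 3
  <chi_rho, chi_2> = (1/6)[1*(6)*conj(1) + 2*(3)*conj(1) + 3*(2)*conj(-1)]
      = (1/6)[(6) + (6) + (-6)] = 6/6 = 1
  <chi_rho, chi_3> = (1/6)[1*(6)*conj(2) + 2*(3)*conj(-1) + 3*(2)*conj(0)]
      = (1/6)[(12) + (-6) + (0)] = 6/6 = 1
Dimension check: dim(rho) = sum (mult * dim) = 3*1 + 1*1 + 1*2 = 6 = chi_rho(e) = 6.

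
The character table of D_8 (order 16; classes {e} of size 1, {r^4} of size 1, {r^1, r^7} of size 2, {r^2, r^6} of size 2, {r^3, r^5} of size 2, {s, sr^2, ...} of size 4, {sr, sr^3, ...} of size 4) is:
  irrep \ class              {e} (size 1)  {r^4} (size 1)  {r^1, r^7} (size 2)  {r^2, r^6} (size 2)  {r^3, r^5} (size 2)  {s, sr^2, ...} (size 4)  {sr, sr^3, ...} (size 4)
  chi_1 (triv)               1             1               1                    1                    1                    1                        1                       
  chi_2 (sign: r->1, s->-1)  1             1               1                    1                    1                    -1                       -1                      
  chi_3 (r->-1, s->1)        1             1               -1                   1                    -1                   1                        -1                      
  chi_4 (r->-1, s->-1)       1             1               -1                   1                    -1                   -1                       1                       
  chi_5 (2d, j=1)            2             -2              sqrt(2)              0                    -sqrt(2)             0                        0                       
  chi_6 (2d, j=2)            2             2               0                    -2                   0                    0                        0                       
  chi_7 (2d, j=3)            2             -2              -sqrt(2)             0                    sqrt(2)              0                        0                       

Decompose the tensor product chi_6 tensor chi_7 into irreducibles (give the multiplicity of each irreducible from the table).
chi_6 tensor chi_7 = chi_5 + chi_7 (all other irreducibles have multiplicity 0).

Argument: The character of a tensor product is the pointwise product (chi_6 * chi_7)(C) = chi_6(C) * chi_7(C):
  {e}: (2)*(2), {r^4}: (2)*(-2), {r^1, r^7}: (0)*(-sqrt(2)), {r^2, r^6}: (-2)*(0), {r^3, r^5}: (0)*(sqrt(2)), {s, sr^2, ...}: (0)*(0), {sr, sr^3, ...}: (0)*(0)
so (chi_6 * chi_7) takes values
  {e} -> 4, {r^4} -> -4, {r^1, r^7} -> 0, {r^2, r^6} -> 0, {r^3, r^5} -> 0, {s, sr^2, ...} -> 0, {sr, sr^3, ...} -> 0.
Now take the inner product of this character with each irreducible chi from the table, <chi_6*chi_7, chi> = (1/16) sum_C |C| (chi_6*chi_7)(C) conj(chi(C)):
  <chi_6*chi_7, chi_1> = (1/16)[1*(4)*conj(1) + 1*(-4)*conj(1) + 2*(0)*conj(1) + 2*(0)*conj(1) + 2*(0)*conj(1) + 4*(0)*conj(1) + 4*(0)*conj(1)]
      = (1/16)[(4) + (-4) + (0) + (0) + (0) + (0) + (0)] = 0/16 = 0
  <chi_6*chi_7, chi_2> = (1/16)[1*(4)*conj(1) + 1*(-4)*conj(1) + 2*(0)*conj(1) + 2*(0)*conj(1) + 2*(0)*conj(1) + 4*(0)*conj(-1) + 4*(0)*conj(-1)]
      = (1/16)[(4) + (-4) + (0) + (0) + (0) + (0) + (0)] = 0/16 = 0
  <chi_6*chi_7, chi_3> = (1/16)[1*(4)*conj(1) + 1*(-4)*conj(1) + 2*(0)*conj(-1) + 2*(0)*conj(1) + 2*(0)*conj(-1) + 4*(0)*conj(1) + 4*(0)*conj(-1)]
      = (1/16)[(4) + (-4) + (0) + (0) + (0) + (0) + (0)] = 0/16 = 0
  <chi_6*chi_7, chi_4> = (1/16)[1*(4)*conj(1) + 1*(-4)*conj(1) + 2*(0)*conj(-1) + 2*(0)*conj(1) + 2*(0)*conj(-1) + 4*(0)*conj(-1) + 4*(0)*conj(1)]
      = (1/16)[(4) + (-4) + (0) + (0) + (0) + (0) + (0)] = 0/16 = 0
  <chi_6*chi_7, chi_5> = (1/16)[1*(4)*conj(2) + 1*(-4)*conj(-2) + 2*(0)*conj(sqrt(2)) + 2*(0)*conj(0) + 2*(0)*conj(-sqrt(2)) + 4*(0)*conj(0) + 4*(0)*conj(0)]
      = (1/16)[(8) + (8) + (0) + (0) + (0) + (0) + (0)] = 16/16 = 1
  <chi_6*chi_7, chi_6> = (1/16)[1*(4)*conj(2) + 1*(-4)*conj(2) + 2*(0)*conj(0) + 2*(0)*conj(-2) + 2*(0)*conj(0) + 4*(0)*conj(0) + 4*(0)*conj(0)]
      = (1/16)[(8) + (-8) + (0) + (0) + (0) + (0) + (0)] = 0/16 = 0
  <chi_6*chi_7, chi_7> = (1/16)[1*(4)*conj(2) + 1*(-4)*conj(-2) + 2*(0)*conj(-sqrt(2)) + 2*(0)*conj(0) + 2*(0)*conj(sqrt(2)) + 4*(0)*conj(0) + 4*(0)*conj(0)]
      = (1/16)[(8) + (8) + (0) + (0) + (0) + (0) + (0)] = 16/16 = 1
Hence the multiplicities are chi_5: 1, chi_7: 1. Dimension check: dim(chi_6)*dim(chi_7) = 2*2 = 4 and sum (mult * dim) = 1*2 + 1*2 = 4.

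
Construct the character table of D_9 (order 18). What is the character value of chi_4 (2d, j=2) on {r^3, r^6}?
Conjugacy classes: {e} of size 1, {r^1, r^8} of size 2, {r^2, r^7} of size 2, {r^3, r^6} of size 2, {r^4, r^5} of size 2, {s, sr, ..., sr^8} of size 9.
Character table:
  irrep \ class              {e} (size 1)  {r^1, r^8} (size 2)  {r^2, r^7} (size 2)  {r^3, r^6} (size 2)  {r^4, r^5} (size 2)  {s, sr, ..., sr^8} (size 9)
  chi_1 (triv)               1             1                    1                    1                    1                    1                          
  chi_2 (sign: r->1, s->-1)  1             1                    1                    1                    1                    -1                         
  chi_3 (2d, j=1)            2             2*cos(2*pi/9)        2*cos(4*pi/9)        -1                   -2*cos(pi/9)         0                          
  chi_4 (2d, j=2)            2             2*cos(4*pi/9)        -2*cos(pi/9)         -1                   2*cos(2*pi/9)        0                          
  chi_5 (2d, j=3)            2             -1                   -1                   2                    -1                   0                          
  chi_6 (2d, j=4)            2             -2*cos(pi/9)         2*cos(2*pi/9)        -1                   2*cos(4*pi/9)        0                          

Spot check: chi_4 (2d, j=2) on {r^3, r^6} = -1.

Details: D_9 has order 2*9 = 18 with 6 conjugacy classes, hence 6 irreducibles. Sum of squared dims 1 + 1 + 4 + 4 + 4 + 4 = 18 = |G|. Linear characters come from the abelianisation; the 2-dimensional irreps have character r^k -> 2*cos(2*pi*j*k/9), reflections -> 0.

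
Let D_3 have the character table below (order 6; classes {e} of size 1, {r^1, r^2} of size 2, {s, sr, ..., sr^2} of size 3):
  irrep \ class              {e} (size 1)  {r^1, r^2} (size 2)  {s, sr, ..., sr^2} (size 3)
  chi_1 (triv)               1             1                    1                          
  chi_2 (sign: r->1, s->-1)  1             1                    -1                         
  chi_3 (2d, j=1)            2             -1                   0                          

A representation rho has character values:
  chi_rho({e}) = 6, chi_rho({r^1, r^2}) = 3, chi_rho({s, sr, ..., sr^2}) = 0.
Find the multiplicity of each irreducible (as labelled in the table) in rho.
Multiplicities: chi_1: 2, chi_2: 2, chi_3: 1.

Solution. Use <chi_rho, chi> = (1/|G|) sum_C |C| * chi_rho(C) * conj(chi(C)) with |G| = 6 for each irreducible chi in the table:
  <chi_rho, chi_1> = (1/6)[1*(6)*conj(1) + 2*(3)*conj(1) + 3*(0)*conj(1)]
      = (1/6)[(6) + (6) + (0)] = 12/6 = 2
  <chi_rho, chi_2> = (1/6)[1*(6)*conj(1) + 2*(3)*conj(1) + 3*(0)*conj(-1)]
      = (1/6)[(6) + (6) + (0)] = 12/6 = 2
  <chi_rho, chi_3> = (1/6)[1*(6)*conj(2) + 2*(3)*conj(-1) + 3*(0)*conj(0)]
      = (1/6)[(12) + (-6) + (0)] = 6/6 = 1
Dimension check: dim(rho) = sum (mult * dim) = 2*1 + 2*1 + 1*2 = 6 = chi_rho(e) = 6.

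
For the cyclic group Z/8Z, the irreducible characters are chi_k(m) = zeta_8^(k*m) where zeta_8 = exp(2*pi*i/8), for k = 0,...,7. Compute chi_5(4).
chi_5(4) = zeta_8^20 = -1

Justification: chi_5(4) = zeta_8^(5*4) = zeta_8^20. Since zeta_8^8 = 1, this equals zeta_8^4 = exp(2*pi*i*4/8) = -1.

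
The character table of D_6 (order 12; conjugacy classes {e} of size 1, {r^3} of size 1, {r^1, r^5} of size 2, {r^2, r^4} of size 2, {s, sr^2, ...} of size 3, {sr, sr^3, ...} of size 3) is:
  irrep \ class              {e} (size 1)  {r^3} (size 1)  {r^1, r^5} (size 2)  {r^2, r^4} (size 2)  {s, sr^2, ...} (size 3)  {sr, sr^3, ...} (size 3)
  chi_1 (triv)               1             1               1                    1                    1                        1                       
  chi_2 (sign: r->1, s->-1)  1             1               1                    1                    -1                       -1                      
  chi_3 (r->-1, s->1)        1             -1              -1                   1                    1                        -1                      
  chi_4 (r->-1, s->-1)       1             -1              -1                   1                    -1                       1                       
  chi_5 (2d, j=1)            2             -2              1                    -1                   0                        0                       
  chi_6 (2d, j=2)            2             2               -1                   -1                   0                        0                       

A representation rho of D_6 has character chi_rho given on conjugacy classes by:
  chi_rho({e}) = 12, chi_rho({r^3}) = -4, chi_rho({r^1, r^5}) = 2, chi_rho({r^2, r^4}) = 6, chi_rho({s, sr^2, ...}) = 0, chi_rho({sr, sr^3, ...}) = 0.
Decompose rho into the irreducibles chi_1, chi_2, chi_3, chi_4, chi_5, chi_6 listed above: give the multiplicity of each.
Multiplicities: chi_1: 2, chi_2: 2, chi_3: 2, chi_4: 2, chi_5: 2, chi_6: 0.

Reasoning: Use <chi_rho, chi> = (1/|G|) sum_C |C| * chi_rho(C) * conj(chi(C)) with |G| = 12 for each irreducible chi in the table:
  <chi_rho, chi_1> = (1/12)[1*(12)*conj(1) + 1*(-4)*conj(1) + 2*(2)*conj(1) + 2*(6)*conj(1) + 3*(0)*conj(1) + 3*(0)*conj(1)]
      = (1/12)[(12) + (-4) + (4) + (12) + (0) + (0)] = 24/12 = 2
  <chi_rho, chi_2> = (1/12)[1*(12)*conj(1) + 1*(-4)*conj(1) + 2*(2)*conj(1) + 2*(6)*conj(1) + 3*(0)*conj(-1) + 3*(0)*conj(-1)]
      = (1/12)[(12) + (-4) + (4) + (12) + (0) + (0)] = 24/12 = 2
  <chi_rho, chi_3> = (1/12)[1*(12)*conj(1) + 1*(-4)*conj(-1) + 2*(2)*conj(-1) + 2*(6)*conj(1) + 3*(0)*conj(1) + 3*(0)*conj(-1)]
      = (1/12)[(12) + (4) + (-4) + (12) + (0) + (0)] = 24/12 = 2
  <chi_rho, chi_4> = (1/12)[1*(12)*conj(1) + 1*(-4)*conj(-1) + 2*(2)*conj(-1) + 2*(6)*conj(1) + 3*(0)*conj(-1) + 3*(0)*conj(1)]
      = (1/12)[(12) + (4) + (-4) + (12) + (0) + (0)] = 24/12 = 2
  <chi_rho, chi_5> = (1/12)[1*(12)*conj(2) + 1*(-4)*conj(-2) + 2*(2)*conj(1) + 2*(6)*conj(-1) + 3*(0)*conj(0) + 3*(0)*conj(0)]
      = (1/12)[(24) + (8) + (4) + (-12) + (0) + (0)] = 24/12 = 2
  <chi_rho, chi_6> = (1/12)[1*(12)*conj(2) + 1*(-4)*conj(2) + 2*(2)*conj(-1) + 2*(6)*conj(-1) + 3*(0)*conj(0) + 3*(0)*conj(0)]
      = (1/12)[(24) + (-8) + (-4) + (-12) + (0) + (0)] = 0/12 = 0
Dimension check: dim(rho) = sum (mult * dim) = 2*1 + 2*1 + 2*1 + 2*1 + 2*2 + 0*2 = 12 = chi_rho(e) = 12.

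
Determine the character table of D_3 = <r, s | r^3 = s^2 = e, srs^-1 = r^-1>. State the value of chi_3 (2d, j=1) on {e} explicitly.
Conjugacy classes: {e} of size 1, {r^1, r^2} of size 2, {s, sr, ..., sr^2} of size 3.
Character table:
  irrep \ class              {e} (size 1)  {r^1, r^2} (size 2)  {s, sr, ..., sr^2} (size 3)
  chi_1 (triv)               1             1                    1                          
  chi_2 (sign: r->1, s->-1)  1             1                    -1                         
  chi_3 (2d, j=1)            2             -1                   0                          

Spot check: chi_3 (2d, j=1) on {e} = 2.

Why: D_3 has order 2*3 = 6 with 3 conjugacy classes, hence 3 irreducibles. Sum of squared dims 1 + 1 + 4 = 6 = |G|. Linear characters come from the abelianisation; the 2-dimensional irreps have character r^k -> 2*cos(2*pi*j*k/3), reflections -> 0.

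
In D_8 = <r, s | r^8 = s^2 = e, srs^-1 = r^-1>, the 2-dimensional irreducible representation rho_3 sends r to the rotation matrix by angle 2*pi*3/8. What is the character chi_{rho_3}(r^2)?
chi_{rho_3}(r^2) = 2*cos(2*pi*3*2/8) = 0

Explanation: rho_3(r^2) is rotation by angle 2*pi*3*2/8, whose trace is 2*cos(2*pi*3*2/8) = 0.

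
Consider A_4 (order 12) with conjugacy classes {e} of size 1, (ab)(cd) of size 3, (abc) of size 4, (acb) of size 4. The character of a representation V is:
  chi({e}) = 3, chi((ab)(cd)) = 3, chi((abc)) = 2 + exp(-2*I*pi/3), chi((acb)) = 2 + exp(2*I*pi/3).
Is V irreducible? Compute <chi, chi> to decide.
Not irreducible (reducible): <chi, chi> = 5 > 1.

Solution. <chi, chi> = (1/|G|) sum_C |C| * |chi(C)|^2 = (1/12)[1*|3|^2 + 3*|3|^2 + 4*|2 + exp(-2*I*pi/3)|^2 + 4*|2 + exp(2*I*pi/3)|^2]
  = (1/12)[(9) + (27) + (12) + (12)] = 60/12 = 5.
(Exp terms are combined using exp(i*s)*conj(exp(i*t)) = exp(i*(s-t)), and sums of them are collapsed using the identity that for every m > 1 the m distinct m-th roots of unity sum to 0, e.g. 1 + exp(2*I*pi/3) + exp(-2*I*pi/3) = 0.)
A character is irreducible iff <chi, chi> = 1, so this representation is reducible.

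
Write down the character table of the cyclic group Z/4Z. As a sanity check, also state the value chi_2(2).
Character table of Z/4Z (irreps indexed chi_0,...,chi_3 with chi_k(m) = zeta_4^(k*m), zeta_4 = exp(2*pi*i/4)):
  irrep \ class  {0} (size 1)  {1} (size 1)  {2} (size 1)  {3} (size 1)
  chi_0          1             1             1             1           
  chi_1          1             I             -1            -I          
  chi_2          1             -1            1             -1          
  chi_3          1             -I            -1            I           

Spot check: chi_2(2) = zeta_4^(2*2) = zeta_4^4 = 1.

Argument: Z/4Z is abelian, so all 4 irreducible complex representations are 1-dimensional. They are given by chi_k(m) = zeta_4^(k*m) for k = 0,...,3. Row orthogonality: sum_m chi_k(m) conj(chi_l(m)) = 4 * [k = l].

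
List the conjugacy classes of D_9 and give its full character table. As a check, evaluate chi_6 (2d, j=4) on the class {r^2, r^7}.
Conjugacy classes: {e} of size 1, {r^1, r^8} of size 2, {r^2, r^7} of size 2, {r^3, r^6} of size 2, {r^4, r^5} of size 2, {s, sr, ..., sr^8} of size 9.
Character table:
  irrep \ class              {e} (size 1)  {r^1, r^8} (size 2)  {r^2, r^7} (size 2)  {r^3, r^6} (size 2)  {r^4, r^5} (size 2)  {s, sr, ..., sr^8} (size 9)
  chi_1 (triv)               1             1                    1                    1                    1                    1                          
  chi_2 (sign: r->1, s->-1)  1             1                    1                    1                    1                    -1                         
  chi_3 (2d, j=1)            2             2*cos(2*pi/9)        2*cos(4*pi/9)        -1                   -2*cos(pi/9)         0                          
  chi_4 (2d, j=2)            2             2*cos(4*pi/9)        -2*cos(pi/9)         -1                   2*cos(2*pi/9)        0                          
  chi_5 (2d, j=3)            2             -1                   -1                   2                    -1                   0                          
  chi_6 (2d, j=4)            2             -2*cos(pi/9)         2*cos(2*pi/9)        -1                   2*cos(4*pi/9)        0                          

Spot check: chi_6 (2d, j=4) on {r^2, r^7} = 2*cos(2*pi/9).

Proof sketch: D_9 has order 2*9 = 18 with 6 conjugacy classes, hence 6 irreducibles. Sum of squared dims 1 + 1 + 4 + 4 + 4 + 4 = 18 = |G|. Linear characters come from the abelianisation; the 2-dimensional irreps have character r^k -> 2*cos(2*pi*j*k/9), reflections -> 0.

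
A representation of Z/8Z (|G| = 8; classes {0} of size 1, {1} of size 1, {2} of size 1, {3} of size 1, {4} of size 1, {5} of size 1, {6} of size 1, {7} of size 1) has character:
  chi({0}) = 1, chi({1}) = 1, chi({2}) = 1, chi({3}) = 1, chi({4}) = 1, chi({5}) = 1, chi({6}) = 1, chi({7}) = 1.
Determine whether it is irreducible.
Irreducible: <chi, chi> = 1.

<chi, chi> = (1/|G|) sum_C |C| * |chi(C)|^2 = (1/8)[1*|1|^2 + 1*|1|^2 + 1*|1|^2 + 1*|1|^2 + 1*|1|^2 + 1*|1|^2 + 1*|1|^2 + 1*|1|^2]
  = (1/8)[(1) + (1) + (1) + (1) + (1) + (1) + (1) + (1)] = 8/8 = 1.
(Exp terms are combined using exp(i*s)*conj(exp(i*t)) = exp(i*(s-t)), and sums of them are collapsed using the identity that for every m > 1 the m distinct m-th roots of unity sum to 0, e.g. 1 + exp(2*I*pi/3) + exp(-2*I*pi/3) = 0.)
A character is irreducible iff <chi, chi> = 1, so this representation is irreducible.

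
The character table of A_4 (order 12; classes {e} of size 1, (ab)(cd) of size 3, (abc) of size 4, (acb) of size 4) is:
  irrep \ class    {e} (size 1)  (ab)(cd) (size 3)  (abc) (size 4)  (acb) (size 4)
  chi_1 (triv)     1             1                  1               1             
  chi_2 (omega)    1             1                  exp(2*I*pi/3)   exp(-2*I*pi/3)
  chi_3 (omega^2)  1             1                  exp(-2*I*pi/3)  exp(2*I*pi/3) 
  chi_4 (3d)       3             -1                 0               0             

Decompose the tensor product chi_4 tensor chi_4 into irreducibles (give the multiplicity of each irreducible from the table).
chi_4 tensor chi_4 = chi_1 + chi_2 + chi_3 + 2*chi_4 (all other irreducibles have multiplicity 0).

Details: The character of a tensor product is the pointwise product (chi_4 * chi_4)(C) = chi_4(C) * chi_4(C):
  {e}: (3)*(3), (ab)(cd): (-1)*(-1), (abc): (0)*(0), (acb): (0)*(0)
so (chi_4 * chi_4) takes values
  {e} -> 9, (ab)(cd) -> 1, (abc) -> 0, (acb) -> 0.
Now take the inner product of this character with each irreducible chi from the table, <chi_4*chi_4, chi> = (1/12) sum_C |C| (chi_4*chi_4)(C) conj(chi(C)):
  <chi_4*chi_4, chi_1> = (1/12)[1*(9)*conj(1) + 3*(1)*conj(1) + 4*(0)*conj(1) + 4*(0)*conj(1)]
      = (1/12)[(9) + (3) + (0) + (0)] = 12/12 = 1
  <chi_4*chi_4, chi_2> = (1/12)[1*(9)*conj(1) + 3*(1)*conj(1) + 4*(0)*conj(exp(2*I*pi/3)) + 4*(0)*conj(exp(-2*I*pi/3))]
      = (1/12)[(9) + (3) + (0) + (0)] = 12/12 = 1
  <chi_4*chi_4, chi_3> = (1/12)[1*(9)*conj(1) + 3*(1)*conj(1) + 4*(0)*conj(exp(-2*I*pi/3)) + 4*(0)*conj(exp(2*I*pi/3))]
      = (1/12)[(9) + (3) + (0) + (0)] = 12/12 = 1
  <chi_4*chi_4, chi_4> = (1/12)[1*(9)*conj(3) + 3*(1)*conj(-1) + 4*(0)*conj(0) + 4*(0)*conj(0)]
      = (1/12)[(27) + (-3) + (0) + (0)] = 24/12 = 2
(Exp terms are combined using exp(i*s)*conj(exp(i*t)) = exp(i*(s-t)), and sums of them are collapsed using the identity that for every m > 1 the m distinct m-th roots of unity sum to 0, e.g. 1 + exp(2*I*pi/3) + exp(-2*I*pi/3) = 0.)
Hence the multiplicities are chi_1: 1, chi_2: 1, chi_3: 1, chi_4: 2. Dimension check: dim(chi_4)*dim(chi_4) = 3*3 = 9 and sum (mult * dim) = 1*1 + 1*1 + 1*1 + 2*3 = 9.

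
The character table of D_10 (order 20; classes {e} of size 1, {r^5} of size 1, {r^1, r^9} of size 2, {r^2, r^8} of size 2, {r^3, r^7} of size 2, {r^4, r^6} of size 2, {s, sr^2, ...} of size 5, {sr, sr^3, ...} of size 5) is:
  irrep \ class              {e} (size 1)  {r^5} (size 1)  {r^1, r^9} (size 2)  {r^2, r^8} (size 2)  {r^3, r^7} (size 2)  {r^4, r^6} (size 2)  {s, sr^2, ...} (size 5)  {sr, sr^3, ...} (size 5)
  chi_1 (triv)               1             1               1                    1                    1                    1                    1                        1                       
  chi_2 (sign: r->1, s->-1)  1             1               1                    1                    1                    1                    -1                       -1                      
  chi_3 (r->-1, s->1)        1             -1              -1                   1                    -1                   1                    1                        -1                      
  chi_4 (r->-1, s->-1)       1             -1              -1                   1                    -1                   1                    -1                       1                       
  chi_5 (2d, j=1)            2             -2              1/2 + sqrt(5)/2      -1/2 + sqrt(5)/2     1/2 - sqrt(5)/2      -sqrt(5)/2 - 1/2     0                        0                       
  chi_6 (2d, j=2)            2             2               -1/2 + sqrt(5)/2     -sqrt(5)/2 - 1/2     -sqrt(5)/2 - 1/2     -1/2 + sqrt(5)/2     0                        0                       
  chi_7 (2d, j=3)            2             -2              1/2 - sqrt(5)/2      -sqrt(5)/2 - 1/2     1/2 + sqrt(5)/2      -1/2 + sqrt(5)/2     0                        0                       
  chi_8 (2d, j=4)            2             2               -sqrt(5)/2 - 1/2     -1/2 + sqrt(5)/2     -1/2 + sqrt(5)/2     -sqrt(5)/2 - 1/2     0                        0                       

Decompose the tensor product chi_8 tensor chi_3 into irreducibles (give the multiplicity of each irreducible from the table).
chi_8 tensor chi_3 = chi_5 (all other irreducibles have multiplicity 0).

Explanation: The character of a tensor product is the pointwise product (chi_8 * chi_3)(C) = chi_8(C) * chi_3(C):
  {e}: (2)*(1), {r^5}: (2)*(-1), {r^1, r^9}: (-sqrt(5)/2 - 1/2)*(-1), {r^2, r^8}: (-1/2 + sqrt(5)/2)*(1), {r^3, r^7}: (-1/2 + sqrt(5)/2)*(-1), {r^4, r^6}: (-sqrt(5)/2 - 1/2)*(1), {s, sr^2, ...}: (0)*(1), {sr, sr^3, ...}: (0)*(-1)
so (chi_8 * chi_3) takes values
  {e} -> 2, {r^5} -> -2, {r^1, r^9} -> 1/2 + sqrt(5)/2, {r^2, r^8} -> -1/2 + sqrt(5)/2, {r^3, r^7} -> 1/2 - sqrt(5)/2, {r^4, r^6} -> -sqrt(5)/2 - 1/2, {s, sr^2, ...} -> 0, {sr, sr^3, ...} -> 0.
Now take the inner product of this character with each irreducible chi from the table, <chi_8*chi_3, chi> = (1/20) sum_C |C| (chi_8*chi_3)(C) conj(chi(C)):
  <chi_8*chi_3, chi_1> = (1/20)[1*(2)*conj(1) + 1*(-2)*conj(1) + 2*(1/2 + sqrt(5)/2)*conj(1) + 2*(-1/2 + sqrt(5)/2)*conj(1) + 2*(1/2 - sqrt(5)/2)*conj(1) + 2*(-sqrt(5)/2 - 1/2)*conj(1) + 5*(0)*conj(1) + 5*(0)*conj(1)]
      = (1/20)[(2) + (-2) + (1 + sqrt(5)) + (-1 + sqrt(5)) + (1 - sqrt(5)) + (-sqrt(5) - 1) + (0) + (0)] = 0/20 = 0
  <chi_8*chi_3, chi_2> = (1/20)[1*(2)*conj(1) + 1*(-2)*conj(1) + 2*(1/2 + sqrt(5)/2)*conj(1) + 2*(-1/2 + sqrt(5)/2)*conj(1) + 2*(1/2 - sqrt(5)/2)*conj(1) + 2*(-sqrt(5)/2 - 1/2)*conj(1) + 5*(0)*conj(-1) + 5*(0)*conj(-1)]
      = (1/20)[(2) + (-2) + (1 + sqrt(5)) + (-1 + sqrt(5)) + (1 - sqrt(5)) + (-sqrt(5) - 1) + (0) + (0)] = 0/20 = 0
  <chi_8*chi_3, chi_3> = (1/20)[1*(2)*conj(1) + 1*(-2)*conj(-1) + 2*(1/2 + sqrt(5)/2)*conj(-1) + 2*(-1/2 + sqrt(5)/2)*conj(1) + 2*(1/2 - sqrt(5)/2)*conj(-1) + 2*(-sqrt(5)/2 - 1/2)*conj(1) + 5*(0)*conj(1) + 5*(0)*conj(-1)]
      = (1/20)[(2) + (2) + (-sqrt(5) - 1) + (-1 + sqrt(5)) + (-1 + sqrt(5)) + (-sqrt(5) - 1) + (0) + (0)] = 0/20 = 0
  <chi_8*chi_3, chi_4> = (1/20)[1*(2)*conj(1) + 1*(-2)*conj(-1) + 2*(1/2 + sqrt(5)/2)*conj(-1) + 2*(-1/2 + sqrt(5)/2)*conj(1) + 2*(1/2 - sqrt(5)/2)*conj(-1) + 2*(-sqrt(5)/2 - 1/2)*conj(1) + 5*(0)*conj(-1) + 5*(0)*conj(1)]
      = (1/20)[(2) + (2) + (-sqrt(5) - 1) + (-1 + sqrt(5)) + (-1 + sqrt(5)) + (-sqrt(5) - 1) + (0) + (0)] = 0/20 = 0
  <chi_8*chi_3, chi_5> = (1/20)[1*(2)*conj(2) + 1*(-2)*conj(-2) + 2*(1/2 + sqrt(5)/2)*conj(1/2 + sqrt(5)/2) + 2*(-1/2 + sqrt(5)/2)*conj(-1/2 + sqrt(5)/2) + 2*(1/2 - sqrt(5)/2)*conj(1/2 - sqrt(5)/2) + 2*(-sqrt(5)/2 - 1/2)*conj(-sqrt(5)/2 - 1/2) + 5*(0)*conj(0) + 5*(0)*conj(0)]
      = (1/20)[(4) + (4) + (sqrt(5) + 3) + (3 - sqrt(5)) + (3 - sqrt(5)) + (sqrt(5) + 3) + (0) + (0)] = 20/20 = 1
  <chi_8*chi_3, chi_6> = (1/20)[1*(2)*conj(2) + 1*(-2)*conj(2) + 2*(1/2 + sqrt(5)/2)*conj(-1/2 + sqrt(5)/2) + 2*(-1/2 + sqrt(5)/2)*conj(-sqrt(5)/2 - 1/2) + 2*(1/2 - sqrt(5)/2)*conj(-sqrt(5)/2 - 1/2) + 2*(-sqrt(5)/2 - 1/2)*conj(-1/2 + sqrt(5)/2) + 5*(0)*conj(0) + 5*(0)*conj(0)]
      = (1/20)[(4) + (-4) + (2) + (-2) + (2) + (-2) + (0) + (0)] = 0/20 = 0
  <chi_8*chi_3, chi_7> = (1/20)[1*(2)*conj(2) + 1*(-2)*conj(-2) + 2*(1/2 + sqrt(5)/2)*conj(1/2 - sqrt(5)/2) + 2*(-1/2 + sqrt(5)/2)*conj(-sqrt(5)/2 - 1/2) + 2*(1/2 - sqrt(5)/2)*conj(1/2 + sqrt(5)/2) + 2*(-sqrt(5)/2 - 1/2)*conj(-1/2 + sqrt(5)/2) + 5*(0)*conj(0) + 5*(0)*conj(0)]
      = (1/20)[(4) + (4) + (-2) + (-2) + (-2) + (-2) + (0) + (0)] = 0/20 = 0
  <chi_8*chi_3, chi_8> = (1/20)[1*(2)*conj(2) + 1*(-2)*conj(2) + 2*(1/2 + sqrt(5)/2)*conj(-sqrt(5)/2 - 1/2) + 2*(-1/2 + sqrt(5)/2)*conj(-1/2 + sqrt(5)/2) + 2*(1/2 - sqrt(5)/2)*conj(-1/2 + sqrt(5)/2) + 2*(-sqrt(5)/2 - 1/2)*conj(-sqrt(5)/2 - 1/2) + 5*(0)*conj(0) + 5*(0)*conj(0)]
      = (1/20)[(4) + (-4) + (-3 - sqrt(5)) + (3 - sqrt(5)) + (-3 + sqrt(5)) + (sqrt(5) + 3) + (0) + (0)] = 0/20 = 0
Hence the multiplicities are chi_5: 1. Dimension check: dim(chi_8)*dim(chi_3) = 2*1 = 2 and sum (mult * dim) = 1*2 = 2.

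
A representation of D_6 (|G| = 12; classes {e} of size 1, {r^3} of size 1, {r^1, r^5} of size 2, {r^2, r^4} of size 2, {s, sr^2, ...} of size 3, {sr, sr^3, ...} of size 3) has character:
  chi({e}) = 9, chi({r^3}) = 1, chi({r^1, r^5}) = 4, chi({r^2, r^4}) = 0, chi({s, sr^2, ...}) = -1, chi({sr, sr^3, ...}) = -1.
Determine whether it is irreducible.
Not irreducible (reducible): <chi, chi> = 10 > 1.

Derivation: <chi, chi> = (1/|G|) sum_C |C| * |chi(C)|^2 = (1/12)[1*|9|^2 + 1*|1|^2 + 2*|4|^2 + 2*|0|^2 + 3*|-1|^2 + 3*|-1|^2]
  = (1/12)[(81) + (1) + (32) + (0) + (3) + (3)] = 120/12 = 10.
A character is irreducible iff <chi, chi> = 1, so this representation is reducible.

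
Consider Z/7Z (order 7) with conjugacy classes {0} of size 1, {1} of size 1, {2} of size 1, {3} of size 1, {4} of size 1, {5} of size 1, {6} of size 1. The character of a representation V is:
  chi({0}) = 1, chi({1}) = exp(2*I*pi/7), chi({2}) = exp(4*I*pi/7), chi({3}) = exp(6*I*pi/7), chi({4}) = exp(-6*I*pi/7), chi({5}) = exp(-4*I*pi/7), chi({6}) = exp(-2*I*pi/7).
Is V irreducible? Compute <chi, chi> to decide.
Irreducible: <chi, chi> = 1.

<chi, chi> = (1/|G|) sum_C |C| * |chi(C)|^2 = (1/7)[1*|1|^2 + 1*|exp(2*I*pi/7)|^2 + 1*|exp(4*I*pi/7)|^2 + 1*|exp(6*I*pi/7)|^2 + 1*|exp(-6*I*pi/7)|^2 + 1*|exp(-4*I*pi/7)|^2 + 1*|exp(-2*I*pi/7)|^2]
  = (1/7)[(1) + (1) + (1) + (1) + (1) + (1) + (1)] = 7/7 = 1.
(Exp terms are combined using exp(i*s)*conj(exp(i*t)) = exp(i*(s-t)), and sums of them are collapsed using the identity that for every m > 1 the m distinct m-th roots of unity sum to 0, e.g. 1 + exp(2*I*pi/3) + exp(-2*I*pi/3) = 0.)
A character is irreducible iff <chi, chi> = 1, so this representation is irreducible.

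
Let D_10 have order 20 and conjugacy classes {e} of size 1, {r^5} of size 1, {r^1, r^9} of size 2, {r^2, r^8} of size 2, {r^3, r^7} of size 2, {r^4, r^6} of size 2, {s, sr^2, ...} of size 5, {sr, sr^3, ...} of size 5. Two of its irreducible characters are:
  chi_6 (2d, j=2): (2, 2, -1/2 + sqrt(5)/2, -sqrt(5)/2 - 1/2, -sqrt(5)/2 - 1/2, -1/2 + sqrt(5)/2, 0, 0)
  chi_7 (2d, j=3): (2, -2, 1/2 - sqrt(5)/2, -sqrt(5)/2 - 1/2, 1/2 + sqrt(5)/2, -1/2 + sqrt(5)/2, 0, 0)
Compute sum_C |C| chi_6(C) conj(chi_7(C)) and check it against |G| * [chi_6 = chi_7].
Sum = 0; so <chi_6, chi_7> = 0 (distinct irreducibles are orthogonal).

Explanation: Compute term by term over conjugacy classes (|C| * chi_6(C) * conj(chi_7(C))):
  1*(2)*conj(2) + 1*(2)*conj(-2) + 2*(-1/2 + sqrt(5)/2)*conj(1/2 - sqrt(5)/2) + 2*(-sqrt(5)/2 - 1/2)*conj(-sqrt(5)/2 - 1/2) + 2*(-sqrt(5)/2 - 1/2)*conj(1/2 + sqrt(5)/2) + 2*(-1/2 + sqrt(5)/2)*conj(-1/2 + sqrt(5)/2) + 5*(0)*conj(0) + 5*(0)*conj(0)
  = (4) + (-4) + (-3 + sqrt(5)) + (sqrt(5) + 3) + (-3 - sqrt(5)) + (3 - sqrt(5)) + (0) + (0)
  = 0.
Dividing by |G| = 20 gives 0/20 = 0, matching the row-orthogonality relation <chi_6, chi_7> = [chi_6 = chi_7].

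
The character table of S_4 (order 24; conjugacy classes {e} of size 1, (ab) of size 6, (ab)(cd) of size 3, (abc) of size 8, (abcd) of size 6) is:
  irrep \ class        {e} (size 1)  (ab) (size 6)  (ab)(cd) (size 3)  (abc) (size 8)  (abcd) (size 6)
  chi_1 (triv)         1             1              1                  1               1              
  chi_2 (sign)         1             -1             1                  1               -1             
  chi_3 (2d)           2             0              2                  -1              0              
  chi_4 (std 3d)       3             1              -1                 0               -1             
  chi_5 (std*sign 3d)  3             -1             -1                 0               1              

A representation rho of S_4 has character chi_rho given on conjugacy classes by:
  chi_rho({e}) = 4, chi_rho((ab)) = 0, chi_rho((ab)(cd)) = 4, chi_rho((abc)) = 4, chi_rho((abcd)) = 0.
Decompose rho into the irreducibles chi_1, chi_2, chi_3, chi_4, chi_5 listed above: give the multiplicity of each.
Multiplicities: chi_1: 2, chi_2: 2, chi_3: 0, chi_4: 0, chi_5: 0.

Reasoning: Use <chi_rho, chi> = (1/|G|) sum_C |C| * chi_rho(C) * conj(chi(C)) with |G| = 24 for each irreducible chi in the table:
  <chi_rho, chi_1> = (1/24)[1*(4)*conj(1) + 6*(0)*conj(1) + 3*(4)*conj(1) + 8*(4)*conj(1) + 6*(0)*conj(1)]
      = (1/24)[(4) + (0) + (12) + (32) + (0)] = 48/24 = 2
  <chi_rho, chi_2> = (1/24)[1*(4)*conj(1) + 6*(0)*conj(-1) + 3*(4)*conj(1) + 8*(4)*conj(1) + 6*(0)*conj(-1)]
      = (1/24)[(4) + (0) + (12) + (32) + (0)] = 48/24 = 2
  <chi_rho, chi_3> = (1/24)[1*(4)*conj(2) + 6*(0)*conj(0) + 3*(4)*conj(2) + 8*(4)*conj(-1) + 6*(0)*conj(0)]
      = (1/24)[(8) + (0) + (24) + (-32) + (0)] = 0/24 = 0
  <chi_rho, chi_4> = (1/24)[1*(4)*conj(3) + 6*(0)*conj(1) + 3*(4)*conj(-1) + 8*(4)*conj(0) + 6*(0)*conj(-1)]
      = (1/24)[(12) + (0) + (-12) + (0) + (0)] = 0/24 = 0
  <chi_rho, chi_5> = (1/24)[1*(4)*conj(3) + 6*(0)*conj(-1) + 3*(4)*conj(-1) + 8*(4)*conj(0) + 6*(0)*conj(1)]
      = (1/24)[(12) + (0) + (-12) + (0) + (0)] = 0/24 = 0
Dimension check: dim(rho) = sum (mult * dim) = 2*1 + 2*1 + 0*2 + 0*3 + 0*3 = 4 = chi_rho(e) = 4.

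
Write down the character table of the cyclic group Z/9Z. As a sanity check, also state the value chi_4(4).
Character table of Z/9Z (irreps indexed chi_0,...,chi_8 with chi_k(m) = zeta_9^(k*m), zeta_9 = exp(2*pi*i/9)):
  irrep \ class  {0} (size 1)  {1} (size 1)    {2} (size 1)    {3} (size 1)    {4} (size 1)    {5} (size 1)    {6} (size 1)    {7} (size 1)    {8} (size 1)  
  chi_0          1             1               1               1               1               1               1               1               1             
  chi_1          1             exp(2*I*pi/9)   exp(4*I*pi/9)   exp(2*I*pi/3)   exp(8*I*pi/9)   exp(-8*I*pi/9)  exp(-2*I*pi/3)  exp(-4*I*pi/9)  exp(-2*I*pi/9)
  chi_2          1             exp(4*I*pi/9)   exp(8*I*pi/9)   exp(-2*I*pi/3)  exp(-2*I*pi/9)  exp(2*I*pi/9)   exp(2*I*pi/3)   exp(-8*I*pi/9)  exp(-4*I*pi/9)
  chi_3          1             exp(2*I*pi/3)   exp(-2*I*pi/3)  1               exp(2*I*pi/3)   exp(-2*I*pi/3)  1               exp(2*I*pi/3)   exp(-2*I*pi/3)
  chi_4          1             exp(8*I*pi/9)   exp(-2*I*pi/9)  exp(2*I*pi/3)   exp(-4*I*pi/9)  exp(4*I*pi/9)   exp(-2*I*pi/3)  exp(2*I*pi/9)   exp(-8*I*pi/9)
  chi_5          1             exp(-8*I*pi/9)  exp(2*I*pi/9)   exp(-2*I*pi/3)  exp(4*I*pi/9)   exp(-4*I*pi/9)  exp(2*I*pi/3)   exp(-2*I*pi/9)  exp(8*I*pi/9) 
  chi_6          1             exp(-2*I*pi/3)  exp(2*I*pi/3)   1               exp(-2*I*pi/3)  exp(2*I*pi/3)   1               exp(-2*I*pi/3)  exp(2*I*pi/3) 
  chi_7          1             exp(-4*I*pi/9)  exp(-8*I*pi/9)  exp(2*I*pi/3)   exp(2*I*pi/9)   exp(-2*I*pi/9)  exp(-2*I*pi/3)  exp(8*I*pi/9)   exp(4*I*pi/9) 
  chi_8          1             exp(-2*I*pi/9)  exp(-4*I*pi/9)  exp(-2*I*pi/3)  exp(-8*I*pi/9)  exp(8*I*pi/9)   exp(2*I*pi/3)   exp(4*I*pi/9)   exp(2*I*pi/9) 

Spot check: chi_4(4) = zeta_9^(4*4) = zeta_9^16 = exp(-4*I*pi/9).

Explanation: Z/9Z is abelian, so all 9 irreducible complex representations are 1-dimensional. They are given by chi_k(m) = zeta_9^(k*m) for k = 0,...,8. Row orthogonality: sum_m chi_k(m) conj(chi_l(m)) = 9 * [k = l].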